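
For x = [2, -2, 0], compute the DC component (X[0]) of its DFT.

X[0] = Σ(n=0 to 2) x[n] · ω_3^0 = Σ x[n]
= (2) + (-2) + (0)

X[0] = 0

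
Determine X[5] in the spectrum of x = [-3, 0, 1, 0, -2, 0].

X[5] = Σ(n=0 to 5) x[n] · ω_6^(5n) where ω_6 = e^(-2πi/6)
= (-3)·ω_6^0 + (0)·ω_6^5 + (1)·ω_6^10 + (0)·ω_6^15 + (-2)·ω_6^20 + (0)·ω_6^25

X[5] = -2.5000+2.5981i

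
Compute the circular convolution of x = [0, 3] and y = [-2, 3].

(x ⊛ y)[n] = Σ(m=0 to 1) x[m] · y[(n-m) mod 2]

Computing each output sample:
(x ⊛ y)[0] = 9
(x ⊛ y)[1] = -6

x ⊛ y = [9, -6]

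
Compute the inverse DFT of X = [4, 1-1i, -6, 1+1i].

x[n] = (1/4) Σ(k=0 to 3) X[k] · e^(2πikn/4)

Computing each x[n]:
x[0] = 0
x[1] = 3
x[2] = -1
x[3] = 2

x = [0, 3, -1, 2]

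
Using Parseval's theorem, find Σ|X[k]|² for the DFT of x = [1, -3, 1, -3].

Parseval: Σ|x[n]|² = (1/N)Σ|X[k]|², so Σ|X[k]|² = N·Σ|x[n]|² = 4·20.0000

Σ|X[k]|² = N·Σ|x[n]|² = 4·20.0000 = 80.0000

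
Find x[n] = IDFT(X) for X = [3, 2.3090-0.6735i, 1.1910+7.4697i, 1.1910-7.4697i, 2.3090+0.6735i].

x[n] = (1/5) Σ(k=0 to 4) X[k] · e^(2πikn/5)

Computing each x[n]:
x[0] = 2
x[1] = -1
x[2] = 3
x[3] = -3
x[4] = 2

x = [2, -1, 3, -3, 2]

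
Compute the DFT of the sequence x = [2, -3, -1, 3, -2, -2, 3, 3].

X[k] = Σ(n=0 to 7) x[n] · ω_8^(nk)
where ω_8 = e^(-2πi/8)

Computing each X[k]:
X[0] = 3
X[1] = 3.2929+4.7071i
X[2] = -2+11i
X[3] = 4.7071-3.2929i
X[4] = 1
X[5] = 4.7071+3.2929i
X[6] = -2-11i
X[7] = 3.2929-4.7071i

X = [3, 3.2929+4.7071i, -2+11i, 4.7071-3.2929i, 1, 4.7071+3.2929i, -2-11i, 3.2929-4.7071i]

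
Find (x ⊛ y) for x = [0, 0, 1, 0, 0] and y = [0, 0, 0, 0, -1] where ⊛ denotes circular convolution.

(x ⊛ y)[n] = Σ(m=0 to 4) x[m] · y[(n-m) mod 5]

Computing each output sample:
(x ⊛ y)[0] = 0
(x ⊛ y)[1] = -1
(x ⊛ y)[2] = 0
(x ⊛ y)[3] = 0
(x ⊛ y)[4] = 0

x ⊛ y = [0, -1, 0, 0, 0]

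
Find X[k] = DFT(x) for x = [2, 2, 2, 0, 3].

X[k] = Σ(n=0 to 4) x[n] · ω_5^(nk)
where ω_5 = e^(-2πi/5)

Computing each X[k]:
X[0] = 9
X[1] = 1.9271-0.2245i
X[2] = -1.4271+2.4899i
X[3] = -1.4271-2.4899i
X[4] = 1.9271+0.2245i

X = [9, 1.9271-0.2245i, -1.4271+2.4899i, -1.4271-2.4899i, 1.9271+0.2245i]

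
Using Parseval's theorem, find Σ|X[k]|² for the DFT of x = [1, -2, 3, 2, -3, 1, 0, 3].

Parseval: Σ|x[n]|² = (1/N)Σ|X[k]|², so Σ|X[k]|² = N·Σ|x[n]|² = 8·37.0000

Σ|X[k]|² = N·Σ|x[n]|² = 8·37.0000 = 296.0000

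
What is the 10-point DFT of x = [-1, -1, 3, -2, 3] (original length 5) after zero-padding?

Original 5-point DFT: [2, -1.1910+0.8653i, -2.3090+7.1064i, -2.3090-7.1064i, -1.1910-0.8653i]
Zero-padded 10-point DFT provides frequency interpolation.

DFT_10([x, 0, ...]) = [2, -2.6910-2.1266i, -1.1910+0.8653i, -3.8090-1.3143i, -2.3090+7.1064i, 8, -2.3090-7.1064i, -3.8090+1.3143i, -1.1910-0.8653i, -2.6910+2.1266i]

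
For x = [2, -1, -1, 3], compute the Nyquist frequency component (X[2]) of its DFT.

X[2] = Σ(n=0 to 3) x[n] · ω_4^(2n) where ω_4 = e^(-2πi/4)
= (2)·ω_4^0 + (-1)·ω_4^2 + (-1)·ω_4^4 + (3)·ω_4^6

X[2] = -1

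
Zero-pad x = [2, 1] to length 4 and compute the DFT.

Original 2-point DFT: [3, 1]
Zero-padded 4-point DFT provides frequency interpolation.

DFT_4([x, 0, ...]) = [3, 2-1i, 1, 2+1i]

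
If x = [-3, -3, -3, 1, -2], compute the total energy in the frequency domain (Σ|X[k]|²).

Parseval: Σ|x[n]|² = (1/N)Σ|X[k]|², so Σ|X[k]|² = N·Σ|x[n]|² = 5·32.0000

Σ|X[k]|² = N·Σ|x[n]|² = 5·32.0000 = 160.0000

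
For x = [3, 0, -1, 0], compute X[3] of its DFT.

X[3] = Σ(n=0 to 3) x[n] · ω_4^(3n) where ω_4 = e^(-2πi/4)
= (3)·ω_4^0 + (0)·ω_4^3 + (-1)·ω_4^6 + (0)·ω_4^9

X[3] = 4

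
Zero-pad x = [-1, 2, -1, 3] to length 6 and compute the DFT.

Original 4-point DFT: [3, 1i, -7, -1i]
Zero-padded 6-point DFT provides frequency interpolation.

DFT_6([x, 0, ...]) = [3, -2.5000-0.8660i, 1.5000-2.5981i, -7, 1.5000+2.5981i, -2.5000+0.8660i]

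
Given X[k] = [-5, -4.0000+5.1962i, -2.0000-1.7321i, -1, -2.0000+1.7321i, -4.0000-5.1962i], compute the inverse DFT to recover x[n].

x[n] = (1/6) Σ(k=0 to 5) X[k] · e^(2πikn/6)

Computing each x[n]:
x[0] = -3
x[1] = -2
x[2] = -2
x[3] = 0
x[4] = 2
x[5] = 0

x = [-3, -2, -2, 0, 2, 0]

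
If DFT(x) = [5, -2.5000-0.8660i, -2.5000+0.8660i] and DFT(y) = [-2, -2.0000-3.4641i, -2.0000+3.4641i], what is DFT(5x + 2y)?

By linearity: DFT(5x + 2y) = 5·DFT(x) + 2·DFT(y)
= 5·[5, -2.5000-0.8660i, -2.5000+0.8660i] + 2·[-2, -2.0000-3.4641i, -2.0000+3.4641i]

Computing element-wise:
Z[0] = 5·(5) + 2·(-2) = 21
Z[1] = 5·(-2.5000-0.8660i) + 2·(-2.0000-3.4641i) = -16.5000-11.2582i
Z[2] = 5·(-2.5000+0.8660i) + 2·(-2.0000+3.4641i) = -16.5000+11.2582i

DFT(5x + 2y) = 5·X + 2·Y = [21, -16.5000-11.2582i, -16.5000+11.2582i]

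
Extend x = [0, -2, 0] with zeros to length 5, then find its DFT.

Original 3-point DFT: [-2, 1.0000+1.7321i, 1.0000-1.7321i]
Zero-padded 5-point DFT provides frequency interpolation.

DFT_5([x, 0, ...]) = [-2, -0.6180+1.9021i, 1.6180+1.1756i, 1.6180-1.1756i, -0.6180-1.9021i]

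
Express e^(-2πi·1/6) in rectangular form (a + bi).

ω_6^1 = e^(-2πi·1/6)
= cos(-2π·1/6) + i·sin(-2π·1/6)
= cos(-2π/6) + i·sin(-2π/6)

ω_6^1 = cos(-2π/6) + i·sin(-2π/6) = 0.5000-0.8660i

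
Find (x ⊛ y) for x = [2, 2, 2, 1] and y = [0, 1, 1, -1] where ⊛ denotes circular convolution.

(x ⊛ y)[n] = Σ(m=0 to 3) x[m] · y[(n-m) mod 4]

Computing each output sample:
(x ⊛ y)[0] = 1
(x ⊛ y)[1] = 1
(x ⊛ y)[2] = 3
(x ⊛ y)[3] = 2

x ⊛ y = [1, 1, 3, 2]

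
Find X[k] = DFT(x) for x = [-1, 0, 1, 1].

X[k] = Σ(n=0 to 3) x[n] · ω_4^(nk)
where ω_4 = e^(-2πi/4)

Computing each X[k]:
X[0] = 1
X[1] = -2+1i
X[2] = -1
X[3] = -2-1i

X = [1, -2+1i, -1, -2-1i]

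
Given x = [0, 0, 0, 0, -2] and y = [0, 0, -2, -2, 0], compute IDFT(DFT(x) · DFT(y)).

(x ⊛ y)[n] = Σ(m=0 to 4) x[m] · y[(n-m) mod 5]

Computing each output sample:
(x ⊛ y)[0] = 0
(x ⊛ y)[1] = 4
(x ⊛ y)[2] = 4
(x ⊛ y)[3] = 0
(x ⊛ y)[4] = 0

x ⊛ y = [0, 4, 4, 0, 0]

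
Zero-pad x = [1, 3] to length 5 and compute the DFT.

Original 2-point DFT: [4, -2]
Zero-padded 5-point DFT provides frequency interpolation.

DFT_5([x, 0, ...]) = [4, 1.9271-2.8532i, -1.4271-1.7634i, -1.4271+1.7634i, 1.9271+2.8532i]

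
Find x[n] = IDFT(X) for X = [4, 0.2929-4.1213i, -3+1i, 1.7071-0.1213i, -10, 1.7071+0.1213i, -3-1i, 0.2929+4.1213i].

x[n] = (1/8) Σ(k=0 to 7) X[k] · e^(2πikn/8)

Computing each x[n]:
x[0] = -1
x[1] = 2
x[2] = 1
x[3] = 3
x[4] = -2
x[5] = 1
x[6] = -1
x[7] = 1

x = [-1, 2, 1, 3, -2, 1, -1, 1]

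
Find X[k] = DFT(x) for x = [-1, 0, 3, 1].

X[k] = Σ(n=0 to 3) x[n] · ω_4^(nk)
where ω_4 = e^(-2πi/4)

Computing each X[k]:
X[0] = 3
X[1] = -4+1i
X[2] = 1
X[3] = -4-1i

X = [3, -4+1i, 1, -4-1i]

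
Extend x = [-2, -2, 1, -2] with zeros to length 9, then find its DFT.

Original 4-point DFT: [-5, -3, 3, -3]
Zero-padded 9-point DFT provides frequency interpolation.

DFT_9([x, 0, ...]) = [-5, -2.3584+2.0328i, -2.2870-0.1045i, -3.5000+2.5981i, 1.6454+3.0589i, 1.6454-3.0589i, -3.5000-2.5981i, -2.2870+0.1045i, -2.3584-2.0328i]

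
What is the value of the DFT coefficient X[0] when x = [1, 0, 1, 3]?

X[0] = Σ(n=0 to 3) x[n] · ω_4^0 = Σ x[n]
= (1) + (0) + (1) + (3)

X[0] = 5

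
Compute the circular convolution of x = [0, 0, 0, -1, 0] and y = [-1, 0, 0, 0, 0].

(x ⊛ y)[n] = Σ(m=0 to 4) x[m] · y[(n-m) mod 5]

Computing each output sample:
(x ⊛ y)[0] = 0
(x ⊛ y)[1] = 0
(x ⊛ y)[2] = 0
(x ⊛ y)[3] = 1
(x ⊛ y)[4] = 0

x ⊛ y = [0, 0, 0, 1, 0]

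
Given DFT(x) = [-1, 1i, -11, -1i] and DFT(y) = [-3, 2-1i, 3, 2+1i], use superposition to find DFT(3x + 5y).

By linearity: DFT(3x + 5y) = 3·DFT(x) + 5·DFT(y)
= 3·[-1, 1i, -11, -1i] + 5·[-3, 2-1i, 3, 2+1i]

Computing element-wise:
Z[0] = 3·(-1) + 5·(-3) = -18
Z[1] = 3·(1i) + 5·(2-1i) = 10-2i
Z[2] = 3·(-11) + 5·(3) = -18
Z[3] = 3·(-1i) + 5·(2+1i) = 10+2i

DFT(3x + 5y) = 3·X + 5·Y = [-18, 10-2i, -18, 10+2i]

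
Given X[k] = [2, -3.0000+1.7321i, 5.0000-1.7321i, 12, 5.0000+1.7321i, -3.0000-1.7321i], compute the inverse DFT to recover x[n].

x[n] = (1/6) Σ(k=0 to 5) X[k] · e^(2πikn/6)

Computing each x[n]:
x[0] = 3
x[1] = -3
x[2] = 1
x[3] = 1
x[4] = 3
x[5] = -3

x = [3, -3, 1, 1, 3, -3]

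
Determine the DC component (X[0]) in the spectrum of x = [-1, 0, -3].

X[0] = Σ(n=0 to 2) x[n] · ω_3^0 = Σ x[n]
= (-1) + (0) + (-3)

X[0] = -4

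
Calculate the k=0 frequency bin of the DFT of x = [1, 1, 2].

X[0] = Σ(n=0 to 2) x[n] · ω_3^0 = Σ x[n]
= (1) + (1) + (2)

X[0] = 4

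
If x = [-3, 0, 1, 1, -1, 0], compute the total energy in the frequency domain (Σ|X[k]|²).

Parseval: Σ|x[n]|² = (1/N)Σ|X[k]|², so Σ|X[k]|² = N·Σ|x[n]|² = 6·12.0000

Σ|X[k]|² = N·Σ|x[n]|² = 6·12.0000 = 72.0000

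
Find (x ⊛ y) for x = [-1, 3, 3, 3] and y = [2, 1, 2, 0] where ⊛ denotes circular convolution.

(x ⊛ y)[n] = Σ(m=0 to 3) x[m] · y[(n-m) mod 4]

Computing each output sample:
(x ⊛ y)[0] = 7
(x ⊛ y)[1] = 11
(x ⊛ y)[2] = 7
(x ⊛ y)[3] = 15

x ⊛ y = [7, 11, 7, 15]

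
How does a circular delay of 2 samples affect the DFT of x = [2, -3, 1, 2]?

Time shift by 2: X_shifted[k] = ω_4^(2k) · X[k]
Shifted x = [1, 2, 2, -3]

DFT(x[n-2]) = [2, -1-5i, 4, -1+5i]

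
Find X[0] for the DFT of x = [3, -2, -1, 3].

X[0] = Σ(n=0 to 3) x[n] · ω_4^0 = Σ x[n]
= (3) + (-2) + (-1) + (3)

X[0] = 3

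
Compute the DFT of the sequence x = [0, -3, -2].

X[k] = Σ(n=0 to 2) x[n] · ω_3^(nk)
where ω_3 = e^(-2πi/3)

Computing each X[k]:
X[0] = -5
X[1] = 2.5000+0.8660i
X[2] = 2.5000-0.8660i

X = [-5, 2.5000+0.8660i, 2.5000-0.8660i]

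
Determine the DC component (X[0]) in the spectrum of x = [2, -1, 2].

X[0] = Σ(n=0 to 2) x[n] · ω_3^0 = Σ x[n]
= (2) + (-1) + (2)

X[0] = 3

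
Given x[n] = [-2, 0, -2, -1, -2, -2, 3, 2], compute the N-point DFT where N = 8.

X[k] = Σ(n=0 to 7) x[n] · ω_8^(nk)
where ω_8 = e^(-2πi/8)

Computing each X[k]:
X[0] = -4
X[1] = 3.5355+5.7071i
X[2] = -5+3i
X[3] = -3.5355-4.2929i
X[4] = -2
X[5] = -3.5355+4.2929i
X[6] = -5-3i
X[7] = 3.5355-5.7071i

X = [-4, 3.5355+5.7071i, -5+3i, -3.5355-4.2929i, -2, -3.5355+4.2929i, -5-3i, 3.5355-5.7071i]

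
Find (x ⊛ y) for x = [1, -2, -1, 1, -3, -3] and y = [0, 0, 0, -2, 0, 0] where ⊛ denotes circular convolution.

(x ⊛ y)[n] = Σ(m=0 to 5) x[m] · y[(n-m) mod 6]

Computing each output sample:
(x ⊛ y)[0] = -2
(x ⊛ y)[1] = 6
(x ⊛ y)[2] = 6
(x ⊛ y)[3] = -2
(x ⊛ y)[4] = 4
(x ⊛ y)[5] = 2

x ⊛ y = [-2, 6, 6, -2, 4, 2]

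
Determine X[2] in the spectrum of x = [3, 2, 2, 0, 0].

X[2] = Σ(n=0 to 4) x[n] · ω_5^(2n) where ω_5 = e^(-2πi/5)
= (3)·ω_5^0 + (2)·ω_5^2 + (2)·ω_5^4 + (0)·ω_5^6 + (0)·ω_5^8

X[2] = 2.0000+0.7265i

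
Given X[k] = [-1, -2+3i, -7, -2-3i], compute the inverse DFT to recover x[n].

x[n] = (1/4) Σ(k=0 to 3) X[k] · e^(2πikn/4)

Computing each x[n]:
x[0] = -3
x[1] = 0
x[2] = -1
x[3] = 3

x = [-3, 0, -1, 3]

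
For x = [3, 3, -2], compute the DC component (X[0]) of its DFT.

X[0] = Σ(n=0 to 2) x[n] · ω_3^0 = Σ x[n]
= (3) + (3) + (-2)

X[0] = 4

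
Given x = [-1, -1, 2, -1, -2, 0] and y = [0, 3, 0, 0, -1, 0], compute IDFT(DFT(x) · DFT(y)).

(x ⊛ y)[n] = Σ(m=0 to 5) x[m] · y[(n-m) mod 6]

Computing each output sample:
(x ⊛ y)[0] = -2
(x ⊛ y)[1] = -2
(x ⊛ y)[2] = -1
(x ⊛ y)[3] = 6
(x ⊛ y)[4] = -2
(x ⊛ y)[5] = -5

x ⊛ y = [-2, -2, -1, 6, -2, -5]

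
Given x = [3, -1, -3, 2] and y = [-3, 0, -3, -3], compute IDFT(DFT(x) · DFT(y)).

(x ⊛ y)[n] = Σ(m=0 to 3) x[m] · y[(n-m) mod 4]

Computing each output sample:
(x ⊛ y)[0] = 3
(x ⊛ y)[1] = 6
(x ⊛ y)[2] = -6
(x ⊛ y)[3] = -12

x ⊛ y = [3, 6, -6, -12]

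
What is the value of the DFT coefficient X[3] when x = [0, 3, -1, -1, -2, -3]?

X[3] = Σ(n=0 to 5) x[n] · ω_6^(3n) where ω_6 = e^(-2πi/6)
= (0)·ω_6^0 + (3)·ω_6^3 + (-1)·ω_6^6 + (-1)·ω_6^9 + (-2)·ω_6^12 + (-3)·ω_6^15

X[3] = -2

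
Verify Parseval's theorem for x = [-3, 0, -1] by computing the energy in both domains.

Time domain:
Σ|x[n]|² = |-3|² + |0|² + |-1|² = 10.0000

Frequency domain:
(1/3)Σ|X[k]|² = (1/3)(|-4|² + |-2.5000-0.8660i|² + |-2.5000+0.8660i|²) = (1/3)·30.0000 = 10.0000

Both sides agree, confirming Parseval's theorem.

Σ|x[n]|² = (1/N)Σ|X[k]|² = 10.0000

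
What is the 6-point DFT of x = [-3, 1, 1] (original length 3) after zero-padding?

Original 3-point DFT: [-1, -4, -4]
Zero-padded 6-point DFT provides frequency interpolation.

DFT_6([x, 0, ...]) = [-1, -3.0000-1.7321i, -4, -3, -4, -3.0000+1.7321i]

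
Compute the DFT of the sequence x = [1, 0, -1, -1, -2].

X[k] = Σ(n=0 to 4) x[n] · ω_5^(nk)
where ω_5 = e^(-2πi/5)

Computing each X[k]:
X[0] = -3
X[1] = 2.0000-1.9021i
X[2] = 2.0000-1.1756i
X[3] = 2.0000+1.1756i
X[4] = 2.0000+1.9021i

X = [-3, 2.0000-1.9021i, 2.0000-1.1756i, 2.0000+1.1756i, 2.0000+1.9021i]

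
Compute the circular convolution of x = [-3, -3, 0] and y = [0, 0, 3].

(x ⊛ y)[n] = Σ(m=0 to 2) x[m] · y[(n-m) mod 3]

Computing each output sample:
(x ⊛ y)[0] = -9
(x ⊛ y)[1] = 0
(x ⊛ y)[2] = -9

x ⊛ y = [-9, 0, -9]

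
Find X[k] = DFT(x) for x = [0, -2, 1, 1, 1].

X[k] = Σ(n=0 to 4) x[n] · ω_5^(nk)
where ω_5 = e^(-2πi/5)

Computing each X[k]:
X[0] = 1
X[1] = -1.9271+2.8532i
X[2] = 1.4271+1.7634i
X[3] = 1.4271-1.7634i
X[4] = -1.9271-2.8532i

X = [1, -1.9271+2.8532i, 1.4271+1.7634i, 1.4271-1.7634i, -1.9271-2.8532i]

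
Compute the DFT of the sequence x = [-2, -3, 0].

X[k] = Σ(n=0 to 2) x[n] · ω_3^(nk)
where ω_3 = e^(-2πi/3)

Computing each X[k]:
X[0] = -5
X[1] = -0.5000+2.5981i
X[2] = -0.5000-2.5981i

X = [-5, -0.5000+2.5981i, -0.5000-2.5981i]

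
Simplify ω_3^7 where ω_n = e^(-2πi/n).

Since ω_3^3 = 1, powers reduce modulo 3.
7 mod 3 = 1
So ω_3^7 = ω_3^1 = e^(-2πi·1/3)

ω_3^7 = ω_3^1 = -0.5000-0.8660i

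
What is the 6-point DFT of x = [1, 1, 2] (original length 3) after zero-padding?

Original 3-point DFT: [4, -0.5000+0.8660i, -0.5000-0.8660i]
Zero-padded 6-point DFT provides frequency interpolation.

DFT_6([x, 0, ...]) = [4, 0.5000-2.5981i, -0.5000+0.8660i, 2, -0.5000-0.8660i, 0.5000+2.5981i]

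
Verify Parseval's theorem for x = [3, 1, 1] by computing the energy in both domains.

Time domain:
Σ|x[n]|² = |3|² + |1|² + |1|² = 11.0000

Frequency domain:
(1/3)Σ|X[k]|² = (1/3)(|5|² + |2|² + |2|²) = (1/3)·33.0000 = 11.0000

Both sides agree, confirming Parseval's theorem.

Σ|x[n]|² = (1/N)Σ|X[k]|² = 11.0000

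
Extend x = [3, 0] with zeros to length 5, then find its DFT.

Original 2-point DFT: [3, 3]
Zero-padded 5-point DFT provides frequency interpolation.

DFT_5([x, 0, ...]) = [3, 3, 3, 3, 3]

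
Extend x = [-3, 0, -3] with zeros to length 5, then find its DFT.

Original 3-point DFT: [-6, -1.5000-2.5981i, -1.5000+2.5981i]
Zero-padded 5-point DFT provides frequency interpolation.

DFT_5([x, 0, ...]) = [-6, -0.5729+1.7634i, -3.9271-2.8532i, -3.9271+2.8532i, -0.5729-1.7634i]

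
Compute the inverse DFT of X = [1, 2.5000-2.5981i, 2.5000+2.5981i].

x[n] = (1/3) Σ(k=0 to 2) X[k] · e^(2πikn/3)

Computing each x[n]:
x[0] = 2
x[1] = 1
x[2] = -2

x = [2, 1, -2]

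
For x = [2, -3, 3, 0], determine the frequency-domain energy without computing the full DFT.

Parseval: Σ|x[n]|² = (1/N)Σ|X[k]|², so Σ|X[k]|² = N·Σ|x[n]|² = 4·22.0000

Σ|X[k]|² = N·Σ|x[n]|² = 4·22.0000 = 88.0000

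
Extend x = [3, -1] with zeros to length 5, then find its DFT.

Original 2-point DFT: [2, 4]
Zero-padded 5-point DFT provides frequency interpolation.

DFT_5([x, 0, ...]) = [2, 2.6910+0.9511i, 3.8090+0.5878i, 3.8090-0.5878i, 2.6910-0.9511i]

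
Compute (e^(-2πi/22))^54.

Since ω_22^22 = 1, powers reduce modulo 22.
54 mod 22 = 10
So ω_22^54 = ω_22^10 = e^(-2πi·10/22)

ω_22^54 = ω_22^10 = -0.9595-0.2817i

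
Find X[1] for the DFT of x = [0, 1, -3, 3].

X[1] = Σ(n=0 to 3) x[n] · ω_4^(1n) where ω_4 = e^(-2πi/4)
= (0)·ω_4^0 + (1)·ω_4^1 + (-3)·ω_4^2 + (3)·ω_4^3

X[1] = 3+2i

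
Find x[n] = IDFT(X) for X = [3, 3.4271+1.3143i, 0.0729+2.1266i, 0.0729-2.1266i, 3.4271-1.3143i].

x[n] = (1/5) Σ(k=0 to 4) X[k] · e^(2πikn/5)

Computing each x[n]:
x[0] = 2
x[1] = 0
x[2] = 0
x[3] = -1
x[4] = 2

x = [2, 0, 0, -1, 2]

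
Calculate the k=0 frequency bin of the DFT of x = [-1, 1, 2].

X[0] = Σ(n=0 to 2) x[n] · ω_3^0 = Σ x[n]
= (-1) + (1) + (2)

X[0] = 2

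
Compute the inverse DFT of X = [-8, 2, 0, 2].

x[n] = (1/4) Σ(k=0 to 3) X[k] · e^(2πikn/4)

Computing each x[n]:
x[0] = -1
x[1] = -2
x[2] = -3
x[3] = -2

x = [-1, -2, -3, -2]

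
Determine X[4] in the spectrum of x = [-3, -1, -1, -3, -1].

X[4] = Σ(n=0 to 4) x[n] · ω_5^(4n) where ω_5 = e^(-2πi/5)
= (-3)·ω_5^0 + (-1)·ω_5^4 + (-1)·ω_5^8 + (-3)·ω_5^12 + (-1)·ω_5^16

X[4] = -0.3820+1.1756i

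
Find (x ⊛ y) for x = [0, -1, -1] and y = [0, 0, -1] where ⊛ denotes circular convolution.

(x ⊛ y)[n] = Σ(m=0 to 2) x[m] · y[(n-m) mod 3]

Computing each output sample:
(x ⊛ y)[0] = 1
(x ⊛ y)[1] = 1
(x ⊛ y)[2] = 0

x ⊛ y = [1, 1, 0]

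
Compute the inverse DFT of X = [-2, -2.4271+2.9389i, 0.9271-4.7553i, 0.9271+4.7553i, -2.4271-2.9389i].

x[n] = (1/5) Σ(k=0 to 4) X[k] · e^(2πikn/5)

Computing each x[n]:
x[0] = -1
x[1] = -1
x[2] = -2
x[3] = 3
x[4] = -1

x = [-1, -1, -2, 3, -1]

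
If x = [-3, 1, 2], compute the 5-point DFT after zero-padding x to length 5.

Original 3-point DFT: [0, -4.5000+0.8660i, -4.5000-0.8660i]
Zero-padded 5-point DFT provides frequency interpolation.

DFT_5([x, 0, ...]) = [0, -4.3090-2.1266i, -3.1910+1.3143i, -3.1910-1.3143i, -4.3090+2.1266i]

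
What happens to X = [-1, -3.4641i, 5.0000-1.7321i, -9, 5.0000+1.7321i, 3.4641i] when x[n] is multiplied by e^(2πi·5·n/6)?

Modulation property: DFT(ω_6^(-5n)·x[n]) = X[(k-5) mod 6], so circularly shift X by 5 positions.

X[k-5] = [-3.4641i, 5.0000-1.7321i, -9, 5.0000+1.7321i, 3.4641i, -1]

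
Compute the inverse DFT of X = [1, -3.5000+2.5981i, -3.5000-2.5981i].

x[n] = (1/3) Σ(k=0 to 2) X[k] · e^(2πikn/3)

Computing each x[n]:
x[0] = -2
x[1] = 0
x[2] = 3

x = [-2, 0, 3]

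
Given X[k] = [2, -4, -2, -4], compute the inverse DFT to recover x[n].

x[n] = (1/4) Σ(k=0 to 3) X[k] · e^(2πikn/4)

Computing each x[n]:
x[0] = -2
x[1] = 1
x[2] = 2
x[3] = 1

x = [-2, 1, 2, 1]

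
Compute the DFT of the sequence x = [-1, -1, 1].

X[k] = Σ(n=0 to 2) x[n] · ω_3^(nk)
where ω_3 = e^(-2πi/3)

Computing each X[k]:
X[0] = -1
X[1] = -1.0000+1.7321i
X[2] = -1.0000-1.7321i

X = [-1, -1.0000+1.7321i, -1.0000-1.7321i]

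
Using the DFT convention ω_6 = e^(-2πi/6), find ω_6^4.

ω_6^4 = e^(-2πi·4/6)
= cos(-2π·4/6) + i·sin(-2π·4/6)
= cos(-8π/6) + i·sin(-8π/6)

ω_6^4 = cos(-8π/6) + i·sin(-8π/6) = -0.5000+0.8660i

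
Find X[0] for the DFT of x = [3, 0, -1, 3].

X[0] = Σ(n=0 to 3) x[n] · ω_4^0 = Σ x[n]
= (3) + (0) + (-1) + (3)

X[0] = 5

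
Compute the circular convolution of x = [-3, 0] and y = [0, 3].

(x ⊛ y)[n] = Σ(m=0 to 1) x[m] · y[(n-m) mod 2]

Computing each output sample:
(x ⊛ y)[0] = 0
(x ⊛ y)[1] = -9

x ⊛ y = [0, -9]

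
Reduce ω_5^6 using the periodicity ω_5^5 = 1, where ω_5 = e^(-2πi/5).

Since ω_5^5 = 1, powers reduce modulo 5.
6 mod 5 = 1
So ω_5^6 = ω_5^1 = e^(-2πi·1/5)

ω_5^6 = ω_5^1 = 0.3090-0.9511i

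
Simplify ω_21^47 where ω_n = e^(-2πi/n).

Since ω_21^21 = 1, powers reduce modulo 21.
47 mod 21 = 5
So ω_21^47 = ω_21^5 = e^(-2πi·5/21)

ω_21^47 = ω_21^5 = 0.0747-0.9972i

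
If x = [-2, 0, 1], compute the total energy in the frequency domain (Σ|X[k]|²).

Parseval: Σ|x[n]|² = (1/N)Σ|X[k]|², so Σ|X[k]|² = N·Σ|x[n]|² = 3·5.0000

Σ|X[k]|² = N·Σ|x[n]|² = 3·5.0000 = 15.0000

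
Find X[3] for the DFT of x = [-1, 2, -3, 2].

X[3] = Σ(n=0 to 3) x[n] · ω_4^(3n) where ω_4 = e^(-2πi/4)
= (-1)·ω_4^0 + (2)·ω_4^3 + (-3)·ω_4^6 + (2)·ω_4^9

X[3] = 2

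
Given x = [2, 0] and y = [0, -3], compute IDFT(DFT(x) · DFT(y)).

(x ⊛ y)[n] = Σ(m=0 to 1) x[m] · y[(n-m) mod 2]

Computing each output sample:
(x ⊛ y)[0] = 0
(x ⊛ y)[1] = -6

x ⊛ y = [0, -6]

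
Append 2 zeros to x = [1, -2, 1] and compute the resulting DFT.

Original 3-point DFT: [0, 1.5000+2.5981i, 1.5000-2.5981i]
Zero-padded 5-point DFT provides frequency interpolation.

DFT_5([x, 0, ...]) = [0, -0.4271+1.3143i, 2.9271+2.1266i, 2.9271-2.1266i, -0.4271-1.3143i]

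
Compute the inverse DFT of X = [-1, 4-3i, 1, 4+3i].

x[n] = (1/4) Σ(k=0 to 3) X[k] · e^(2πikn/4)

Computing each x[n]:
x[0] = 2
x[1] = 1
x[2] = -2
x[3] = -2

x = [2, 1, -2, -2]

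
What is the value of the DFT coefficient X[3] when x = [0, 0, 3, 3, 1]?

X[3] = Σ(n=0 to 4) x[n] · ω_5^(3n) where ω_5 = e^(-2πi/5)
= (0)·ω_5^0 + (0)·ω_5^3 + (3)·ω_5^6 + (3)·ω_5^9 + (1)·ω_5^12

X[3] = 1.0451-0.5878i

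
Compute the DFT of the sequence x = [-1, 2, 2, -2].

X[k] = Σ(n=0 to 3) x[n] · ω_4^(nk)
where ω_4 = e^(-2πi/4)

Computing each X[k]:
X[0] = 1
X[1] = -3-4i
X[2] = 1
X[3] = -3+4i

X = [1, -3-4i, 1, -3+4i]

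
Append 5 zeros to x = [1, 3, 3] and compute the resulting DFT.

Original 3-point DFT: [7, -2, -2]
Zero-padded 8-point DFT provides frequency interpolation.

DFT_8([x, 0, ...]) = [7, 3.1213-5.1213i, -2-3i, -1.1213+0.8787i, 1, -1.1213-0.8787i, -2+3i, 3.1213+5.1213i]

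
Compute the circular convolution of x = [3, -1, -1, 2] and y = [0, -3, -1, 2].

(x ⊛ y)[n] = Σ(m=0 to 3) x[m] · y[(n-m) mod 4]

Computing each output sample:
(x ⊛ y)[0] = -7
(x ⊛ y)[1] = -13
(x ⊛ y)[2] = 4
(x ⊛ y)[3] = 10

x ⊛ y = [-7, -13, 4, 10]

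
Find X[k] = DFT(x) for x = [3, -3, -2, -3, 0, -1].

X[k] = Σ(n=0 to 5) x[n] · ω_6^(nk)
where ω_6 = e^(-2πi/6)

Computing each X[k]:
X[0] = -6
X[1] = 5.0000+3.4641i
X[2] = 3
X[3] = 8
X[4] = 3
X[5] = 5.0000-3.4641i

X = [-6, 5.0000+3.4641i, 3, 8, 3, 5.0000-3.4641i]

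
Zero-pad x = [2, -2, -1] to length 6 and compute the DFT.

Original 3-point DFT: [-1, 3.5000+0.8660i, 3.5000-0.8660i]
Zero-padded 6-point DFT provides frequency interpolation.

DFT_6([x, 0, ...]) = [-1, 1.5000+2.5981i, 3.5000+0.8660i, 3, 3.5000-0.8660i, 1.5000-2.5981i]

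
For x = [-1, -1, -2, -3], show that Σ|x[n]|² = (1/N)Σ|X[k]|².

Time domain:
Σ|x[n]|² = |-1|² + |-1|² + |-2|² + |-3|² = 15.0000

Frequency domain:
(1/4)Σ|X[k]|² = (1/4)(|-7|² + |1-2i|² + |1|² + |1+2i|²) = (1/4)·60.0000 = 15.0000

Both sides agree, confirming Parseval's theorem.

Σ|x[n]|² = (1/N)Σ|X[k]|² = 15.0000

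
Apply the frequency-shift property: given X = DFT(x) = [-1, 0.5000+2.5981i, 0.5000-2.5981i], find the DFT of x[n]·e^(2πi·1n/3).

Modulation property: DFT(ω_3^(-1n)·x[n]) = X[(k-1) mod 3], so circularly shift X by 1 positions.

X[k-1] = [0.5000-2.5981i, -1, 0.5000+2.5981i]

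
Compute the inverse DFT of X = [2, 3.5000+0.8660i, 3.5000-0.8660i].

x[n] = (1/3) Σ(k=0 to 2) X[k] · e^(2πikn/3)

Computing each x[n]:
x[0] = 3
x[1] = -1
x[2] = 0

x = [3, -1, 0]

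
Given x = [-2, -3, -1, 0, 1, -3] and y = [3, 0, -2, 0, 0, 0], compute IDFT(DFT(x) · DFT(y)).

(x ⊛ y)[n] = Σ(m=0 to 5) x[m] · y[(n-m) mod 6]

Computing each output sample:
(x ⊛ y)[0] = -8
(x ⊛ y)[1] = -3
(x ⊛ y)[2] = 1
(x ⊛ y)[3] = 6
(x ⊛ y)[4] = 5
(x ⊛ y)[5] = -9

x ⊛ y = [-8, -3, 1, 6, 5, -9]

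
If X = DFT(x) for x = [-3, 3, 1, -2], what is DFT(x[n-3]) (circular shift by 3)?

Time shift by 3: X_shifted[k] = ω_4^(3k) · X[k]
Shifted x = [3, 1, -2, -3]

DFT(x[n-3]) = [-1, 5-4i, 3, 5+4i]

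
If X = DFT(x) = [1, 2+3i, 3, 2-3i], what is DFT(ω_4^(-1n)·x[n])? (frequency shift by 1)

Modulation property: DFT(ω_4^(-1n)·x[n]) = X[(k-1) mod 4], so circularly shift X by 1 positions.

X[k-1] = [2-3i, 1, 2+3i, 3]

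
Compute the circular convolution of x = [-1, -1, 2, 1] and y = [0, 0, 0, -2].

(x ⊛ y)[n] = Σ(m=0 to 3) x[m] · y[(n-m) mod 4]

Computing each output sample:
(x ⊛ y)[0] = 2
(x ⊛ y)[1] = -4
(x ⊛ y)[2] = -2
(x ⊛ y)[3] = 2

x ⊛ y = [2, -4, -2, 2]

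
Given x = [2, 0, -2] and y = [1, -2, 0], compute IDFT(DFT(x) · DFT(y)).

(x ⊛ y)[n] = Σ(m=0 to 2) x[m] · y[(n-m) mod 3]

Computing each output sample:
(x ⊛ y)[0] = 6
(x ⊛ y)[1] = -4
(x ⊛ y)[2] = -2

x ⊛ y = [6, -4, -2]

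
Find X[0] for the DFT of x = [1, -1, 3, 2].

X[0] = Σ(n=0 to 3) x[n] · ω_4^0 = Σ x[n]
= (1) + (-1) + (3) + (2)

X[0] = 5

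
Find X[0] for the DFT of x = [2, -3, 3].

X[0] = Σ(n=0 to 2) x[n] · ω_3^0 = Σ x[n]
= (2) + (-3) + (3)

X[0] = 2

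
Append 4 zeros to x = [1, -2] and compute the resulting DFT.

Original 2-point DFT: [-1, 3]
Zero-padded 6-point DFT provides frequency interpolation.

DFT_6([x, 0, ...]) = [-1, 1.7321i, 2.0000+1.7321i, 3, 2.0000-1.7321i, -1.7321i]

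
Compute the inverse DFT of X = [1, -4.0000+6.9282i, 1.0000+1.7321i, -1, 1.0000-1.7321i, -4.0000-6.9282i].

x[n] = (1/6) Σ(k=0 to 5) X[k] · e^(2πikn/6)

Computing each x[n]:
x[0] = -1
x[1] = -3
x[2] = -1
x[3] = 2
x[4] = 2
x[5] = 2

x = [-1, -3, -1, 2, 2, 2]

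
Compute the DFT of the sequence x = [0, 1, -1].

X[k] = Σ(n=0 to 2) x[n] · ω_3^(nk)
where ω_3 = e^(-2πi/3)

Computing each X[k]:
X[0] = 0
X[1] = -1.7321i
X[2] = 1.7321i

X = [0, -1.7321i, 1.7321i]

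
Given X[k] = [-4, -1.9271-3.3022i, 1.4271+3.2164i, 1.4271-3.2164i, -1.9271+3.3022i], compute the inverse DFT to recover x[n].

x[n] = (1/5) Σ(k=0 to 4) X[k] · e^(2πikn/5)

Computing each x[n]:
x[0] = -1
x[1] = -1
x[2] = 2
x[3] = -2
x[4] = -2

x = [-1, -1, 2, -2, -2]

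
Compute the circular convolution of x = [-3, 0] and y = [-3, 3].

(x ⊛ y)[n] = Σ(m=0 to 1) x[m] · y[(n-m) mod 2]

Computing each output sample:
(x ⊛ y)[0] = 9
(x ⊛ y)[1] = -9

x ⊛ y = [9, -9]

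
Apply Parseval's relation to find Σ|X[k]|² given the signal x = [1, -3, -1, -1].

Parseval: Σ|x[n]|² = (1/N)Σ|X[k]|², so Σ|X[k]|² = N·Σ|x[n]|² = 4·12.0000

Σ|X[k]|² = N·Σ|x[n]|² = 4·12.0000 = 48.0000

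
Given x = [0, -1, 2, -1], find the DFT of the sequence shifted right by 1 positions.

Time shift by 1: X_shifted[k] = ω_4^(1k) · X[k]
Shifted x = [-1, 0, -1, 2]

DFT(x[n-1]) = [0, 2i, -4, -2i]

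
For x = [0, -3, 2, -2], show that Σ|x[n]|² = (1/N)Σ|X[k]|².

Time domain:
Σ|x[n]|² = |0|² + |-3|² + |2|² + |-2|² = 17.0000

Frequency domain:
(1/4)Σ|X[k]|² = (1/4)(|-3|² + |-2+1i|² + |7|² + |-2-1i|²) = (1/4)·68.0000 = 17.0000

Both sides agree, confirming Parseval's theorem.

Σ|x[n]|² = (1/N)Σ|X[k]|² = 17.0000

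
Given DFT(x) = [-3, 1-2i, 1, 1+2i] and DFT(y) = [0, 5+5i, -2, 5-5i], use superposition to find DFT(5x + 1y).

By linearity: DFT(5x + 1y) = 5·DFT(x) + 1·DFT(y)
= 5·[-3, 1-2i, 1, 1+2i] + 1·[0, 5+5i, -2, 5-5i]

Computing element-wise:
Z[0] = 5·(-3) + 1·(0) = -15
Z[1] = 5·(1-2i) + 1·(5+5i) = 10-5i
Z[2] = 5·(1) + 1·(-2) = 3
Z[3] = 5·(1+2i) + 1·(5-5i) = 10+5i

DFT(5x + 1y) = 5·X + 1·Y = [-15, 10-5i, 3, 10+5i]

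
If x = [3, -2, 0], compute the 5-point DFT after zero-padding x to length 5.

Original 3-point DFT: [1, 4.0000+1.7321i, 4.0000-1.7321i]
Zero-padded 5-point DFT provides frequency interpolation.

DFT_5([x, 0, ...]) = [1, 2.3820+1.9021i, 4.6180+1.1756i, 4.6180-1.1756i, 2.3820-1.9021i]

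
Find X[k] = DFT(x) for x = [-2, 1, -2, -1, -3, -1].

X[k] = Σ(n=0 to 5) x[n] · ω_6^(nk)
where ω_6 = e^(-2πi/6)

Computing each X[k]:
X[0] = -8
X[1] = 1.5000-2.5981i
X[2] = -0.5000-0.8660i
X[3] = -6
X[4] = -0.5000+0.8660i
X[5] = 1.5000+2.5981i

X = [-8, 1.5000-2.5981i, -0.5000-0.8660i, -6, -0.5000+0.8660i, 1.5000+2.5981i]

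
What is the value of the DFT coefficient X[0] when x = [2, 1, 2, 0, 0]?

X[0] = Σ(n=0 to 4) x[n] · ω_5^0 = Σ x[n]
= (2) + (1) + (2) + (0) + (0)

X[0] = 5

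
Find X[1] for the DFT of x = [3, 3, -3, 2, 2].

X[1] = Σ(n=0 to 4) x[n] · ω_5^(1n) where ω_5 = e^(-2πi/5)
= (3)·ω_5^0 + (3)·ω_5^1 + (-3)·ω_5^2 + (2)·ω_5^3 + (2)·ω_5^4

X[1] = 5.3541+1.9879i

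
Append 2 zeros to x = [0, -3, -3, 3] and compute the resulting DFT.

Original 4-point DFT: [-3, 3+6i, -3, 3-6i]
Zero-padded 6-point DFT provides frequency interpolation.

DFT_6([x, 0, ...]) = [-3, -3.0000+5.1962i, 6, -3, 6, -3.0000-5.1962i]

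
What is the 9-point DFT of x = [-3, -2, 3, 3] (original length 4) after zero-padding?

Original 4-point DFT: [1, -6+5i, -1, -6-5i]
Zero-padded 9-point DFT provides frequency interpolation.

DFT_9([x, 0, ...]) = [1, -5.5111-4.2669i, -7.6664+3.5416i, -0.5000+4.3301i, -0.3225+0.0143i, -0.3225-0.0143i, -0.5000-4.3301i, -7.6664-3.5416i, -5.5111+4.2669i]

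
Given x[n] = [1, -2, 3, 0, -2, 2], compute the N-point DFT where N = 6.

X[k] = Σ(n=0 to 5) x[n] · ω_6^(nk)
where ω_6 = e^(-2πi/6)

Computing each X[k]:
X[0] = 2
X[1] = 0.5000-0.8660i
X[2] = 0.5000+7.7942i
X[3] = 2
X[4] = 0.5000-7.7942i
X[5] = 0.5000+0.8660i

X = [2, 0.5000-0.8660i, 0.5000+7.7942i, 2, 0.5000-7.7942i, 0.5000+0.8660i]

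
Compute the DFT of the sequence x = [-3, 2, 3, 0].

X[k] = Σ(n=0 to 3) x[n] · ω_4^(nk)
where ω_4 = e^(-2πi/4)

Computing each X[k]:
X[0] = 2
X[1] = -6-2i
X[2] = -2
X[3] = -6+2i

X = [2, -6-2i, -2, -6+2i]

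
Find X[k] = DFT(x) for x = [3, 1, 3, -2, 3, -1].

X[k] = Σ(n=0 to 5) x[n] · ω_6^(nk)
where ω_6 = e^(-2πi/6)

Computing each X[k]:
X[0] = 7
X[1] = 2.0000-1.7321i
X[2] = -2.0000-1.7321i
X[3] = 11
X[4] = -2.0000+1.7321i
X[5] = 2.0000+1.7321i

X = [7, 2.0000-1.7321i, -2.0000-1.7321i, 11, -2.0000+1.7321i, 2.0000+1.7321i]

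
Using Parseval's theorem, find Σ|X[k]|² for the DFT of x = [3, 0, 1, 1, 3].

Parseval: Σ|x[n]|² = (1/N)Σ|X[k]|², so Σ|X[k]|² = N·Σ|x[n]|² = 5·20.0000

Σ|X[k]|² = N·Σ|x[n]|² = 5·20.0000 = 100.0000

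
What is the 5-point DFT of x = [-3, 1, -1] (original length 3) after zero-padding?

Original 3-point DFT: [-3, -3.0000-1.7321i, -3.0000+1.7321i]
Zero-padded 5-point DFT provides frequency interpolation.

DFT_5([x, 0, ...]) = [-3, -1.8820-0.3633i, -4.1180-1.5388i, -4.1180+1.5388i, -1.8820+0.3633i]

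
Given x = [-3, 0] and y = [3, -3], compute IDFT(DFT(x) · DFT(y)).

(x ⊛ y)[n] = Σ(m=0 to 1) x[m] · y[(n-m) mod 2]

Computing each output sample:
(x ⊛ y)[0] = -9
(x ⊛ y)[1] = 9

x ⊛ y = [-9, 9]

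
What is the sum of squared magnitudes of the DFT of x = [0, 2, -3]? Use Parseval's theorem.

Parseval: Σ|x[n]|² = (1/N)Σ|X[k]|², so Σ|X[k]|² = N·Σ|x[n]|² = 3·13.0000

Σ|X[k]|² = N·Σ|x[n]|² = 3·13.0000 = 39.0000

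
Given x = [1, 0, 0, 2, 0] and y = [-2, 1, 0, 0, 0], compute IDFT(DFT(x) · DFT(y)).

(x ⊛ y)[n] = Σ(m=0 to 4) x[m] · y[(n-m) mod 5]

Computing each output sample:
(x ⊛ y)[0] = -2
(x ⊛ y)[1] = 1
(x ⊛ y)[2] = 0
(x ⊛ y)[3] = -4
(x ⊛ y)[4] = 2

x ⊛ y = [-2, 1, 0, -4, 2]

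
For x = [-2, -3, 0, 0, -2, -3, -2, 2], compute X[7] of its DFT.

X[7] = Σ(n=0 to 7) x[n] · ω_8^(7n) where ω_8 = e^(-2πi/8)
= (-2)·ω_8^0 + (-3)·ω_8^7 + (0)·ω_8^14 + (0)·ω_8^21 + (-2)·ω_8^28 + (-3)·ω_8^35 + (-2)·ω_8^42 + (2)·ω_8^49

X[7] = 1.4142+0.5858i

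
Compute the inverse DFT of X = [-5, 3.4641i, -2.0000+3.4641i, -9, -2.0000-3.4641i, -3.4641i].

x[n] = (1/6) Σ(k=0 to 5) X[k] · e^(2πikn/6)

Computing each x[n]:
x[0] = -3
x[1] = -1
x[2] = -2
x[3] = 0
x[4] = -2
x[5] = 3

x = [-3, -1, -2, 0, -2, 3]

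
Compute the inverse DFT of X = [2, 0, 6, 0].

x[n] = (1/4) Σ(k=0 to 3) X[k] · e^(2πikn/4)

Computing each x[n]:
x[0] = 2
x[1] = -1
x[2] = 2
x[3] = -1

x = [2, -1, 2, -1]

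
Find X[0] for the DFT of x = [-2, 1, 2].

X[0] = Σ(n=0 to 2) x[n] · ω_3^0 = Σ x[n]
= (-2) + (1) + (2)

X[0] = 1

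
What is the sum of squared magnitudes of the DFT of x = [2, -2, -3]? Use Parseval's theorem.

Parseval: Σ|x[n]|² = (1/N)Σ|X[k]|², so Σ|X[k]|² = N·Σ|x[n]|² = 3·17.0000

Σ|X[k]|² = N·Σ|x[n]|² = 3·17.0000 = 51.0000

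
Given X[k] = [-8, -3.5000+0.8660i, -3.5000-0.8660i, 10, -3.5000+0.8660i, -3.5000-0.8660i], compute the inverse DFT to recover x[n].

x[n] = (1/6) Σ(k=0 to 5) X[k] · e^(2πikn/6)

Computing each x[n]:
x[0] = -2
x[1] = -3
x[2] = 1
x[3] = -3
x[4] = 2
x[5] = -3

x = [-2, -3, 1, -3, 2, -3]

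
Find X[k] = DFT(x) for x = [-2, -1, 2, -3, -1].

X[k] = Σ(n=0 to 4) x[n] · ω_5^(nk)
where ω_5 = e^(-2πi/5)

Computing each X[k]:
X[0] = -5
X[1] = -1.8090-2.9389i
X[2] = -0.6910+4.7553i
X[3] = -0.6910-4.7553i
X[4] = -1.8090+2.9389i

X = [-5, -1.8090-2.9389i, -0.6910+4.7553i, -0.6910-4.7553i, -1.8090+2.9389i]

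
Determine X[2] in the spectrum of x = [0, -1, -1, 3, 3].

X[2] = Σ(n=0 to 4) x[n] · ω_5^(2n) where ω_5 = e^(-2πi/5)
= (0)·ω_5^0 + (-1)·ω_5^2 + (-1)·ω_5^4 + (3)·ω_5^6 + (3)·ω_5^8

X[2] = -1.0000-1.4531i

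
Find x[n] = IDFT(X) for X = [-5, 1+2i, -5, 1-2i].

x[n] = (1/4) Σ(k=0 to 3) X[k] · e^(2πikn/4)

Computing each x[n]:
x[0] = -2
x[1] = -1
x[2] = -3
x[3] = 1

x = [-2, -1, -3, 1]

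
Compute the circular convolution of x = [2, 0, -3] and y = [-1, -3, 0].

(x ⊛ y)[n] = Σ(m=0 to 2) x[m] · y[(n-m) mod 3]

Computing each output sample:
(x ⊛ y)[0] = 7
(x ⊛ y)[1] = -6
(x ⊛ y)[2] = 3

x ⊛ y = [7, -6, 3]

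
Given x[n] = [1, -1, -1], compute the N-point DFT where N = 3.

X[k] = Σ(n=0 to 2) x[n] · ω_3^(nk)
where ω_3 = e^(-2πi/3)

Computing each X[k]:
X[0] = -1
X[1] = 2
X[2] = 2

X = [-1, 2, 2]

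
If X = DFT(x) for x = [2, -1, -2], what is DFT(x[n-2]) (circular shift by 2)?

Time shift by 2: X_shifted[k] = ω_3^(2k) · X[k]
Shifted x = [-1, -2, 2]

DFT(x[n-2]) = [-1, -1.0000+3.4641i, -1.0000-3.4641i]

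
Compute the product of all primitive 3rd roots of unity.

The primitive 3rd roots of unity are ω_3^k for k coprime to 3: k ∈ {1, 2}
Their product equals the constant term of the cyclotomic polynomial Φ_3(x) up to sign.
For n ≥ 3, the product of all primitive nth roots of unity is 1. (For n=1 it is 1; for n=2 it is -1.)

1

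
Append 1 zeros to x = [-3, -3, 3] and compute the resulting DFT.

Original 3-point DFT: [-3, -3.0000+5.1962i, -3.0000-5.1962i]
Zero-padded 4-point DFT provides frequency interpolation.

DFT_4([x, 0, ...]) = [-3, -6+3i, 3, -6-3i]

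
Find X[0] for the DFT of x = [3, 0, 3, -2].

X[0] = Σ(n=0 to 3) x[n] · ω_4^0 = Σ x[n]
= (3) + (0) + (3) + (-2)

X[0] = 4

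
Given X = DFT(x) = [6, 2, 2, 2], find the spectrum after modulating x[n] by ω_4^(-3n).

Modulation property: DFT(ω_4^(-3n)·x[n]) = X[(k-3) mod 4], so circularly shift X by 3 positions.

X[k-3] = [2, 2, 2, 6]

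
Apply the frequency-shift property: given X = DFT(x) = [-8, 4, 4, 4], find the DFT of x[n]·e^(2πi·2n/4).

Modulation property: DFT(ω_4^(-2n)·x[n]) = X[(k-2) mod 4], so circularly shift X by 2 positions.

X[k-2] = [4, 4, -8, 4]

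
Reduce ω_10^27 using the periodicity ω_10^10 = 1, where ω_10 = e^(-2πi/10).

Since ω_10^10 = 1, powers reduce modulo 10.
27 mod 10 = 7
So ω_10^27 = ω_10^7 = e^(-2πi·7/10)

ω_10^27 = ω_10^7 = -0.3090+0.9511i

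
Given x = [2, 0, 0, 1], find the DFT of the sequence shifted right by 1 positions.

Time shift by 1: X_shifted[k] = ω_4^(1k) · X[k]
Shifted x = [1, 2, 0, 0]

DFT(x[n-1]) = [3, 1-2i, -1, 1+2i]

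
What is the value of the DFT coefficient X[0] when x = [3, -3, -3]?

X[0] = Σ(n=0 to 2) x[n] · ω_3^0 = Σ x[n]
= (3) + (-3) + (-3)

X[0] = -3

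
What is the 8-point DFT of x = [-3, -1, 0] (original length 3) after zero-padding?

Original 3-point DFT: [-4, -2.5000+0.8660i, -2.5000-0.8660i]
Zero-padded 8-point DFT provides frequency interpolation.

DFT_8([x, 0, ...]) = [-4, -3.7071+0.7071i, -3+1i, -2.2929+0.7071i, -2, -2.2929-0.7071i, -3-1i, -3.7071-0.7071i]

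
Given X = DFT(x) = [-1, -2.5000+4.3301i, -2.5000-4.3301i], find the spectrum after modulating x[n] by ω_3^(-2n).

Modulation property: DFT(ω_3^(-2n)·x[n]) = X[(k-2) mod 3], so circularly shift X by 2 positions.

X[k-2] = [-2.5000+4.3301i, -2.5000-4.3301i, -1]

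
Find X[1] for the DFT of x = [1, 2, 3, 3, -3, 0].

X[1] = Σ(n=0 to 5) x[n] · ω_6^(1n) where ω_6 = e^(-2πi/6)
= (1)·ω_6^0 + (2)·ω_6^1 + (3)·ω_6^2 + (3)·ω_6^3 + (-3)·ω_6^4 + (0)·ω_6^5

X[1] = -1.0000-6.9282i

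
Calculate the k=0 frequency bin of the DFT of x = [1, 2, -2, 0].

X[0] = Σ(n=0 to 3) x[n] · ω_4^0 = Σ x[n]
= (1) + (2) + (-2) + (0)

X[0] = 1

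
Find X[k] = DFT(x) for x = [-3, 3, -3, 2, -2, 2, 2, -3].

X[k] = Σ(n=0 to 7) x[n] · ω_8^(nk)
where ω_8 = e^(-2πi/8)

Computing each X[k]:
X[0] = -2
X[1] = -3.8284+0.7574i
X[2] = -4-6i
X[3] = 1.8284-9.2426i
X[4] = -10
X[5] = 1.8284+9.2426i
X[6] = -4+6i
X[7] = -3.8284-0.7574i

X = [-2, -3.8284+0.7574i, -4-6i, 1.8284-9.2426i, -10, 1.8284+9.2426i, -4+6i, -3.8284-0.7574i]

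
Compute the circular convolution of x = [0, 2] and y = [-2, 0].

(x ⊛ y)[n] = Σ(m=0 to 1) x[m] · y[(n-m) mod 2]

Computing each output sample:
(x ⊛ y)[0] = 0
(x ⊛ y)[1] = -4

x ⊛ y = [0, -4]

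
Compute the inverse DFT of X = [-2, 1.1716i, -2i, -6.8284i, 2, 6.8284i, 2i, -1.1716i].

x[n] = (1/8) Σ(k=0 to 7) X[k] · e^(2πikn/8)

Computing each x[n]:
x[0] = 0
x[1] = 1
x[2] = -2
x[3] = 0
x[4] = 0
x[5] = -1
x[6] = 2
x[7] = -2

x = [0, 1, -2, 0, 0, -1, 2, -2]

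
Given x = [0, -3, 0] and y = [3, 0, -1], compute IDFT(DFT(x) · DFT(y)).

(x ⊛ y)[n] = Σ(m=0 to 2) x[m] · y[(n-m) mod 3]

Computing each output sample:
(x ⊛ y)[0] = 3
(x ⊛ y)[1] = -9
(x ⊛ y)[2] = 0

x ⊛ y = [3, -9, 0]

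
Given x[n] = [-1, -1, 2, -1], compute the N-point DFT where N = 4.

X[k] = Σ(n=0 to 3) x[n] · ω_4^(nk)
where ω_4 = e^(-2πi/4)

Computing each X[k]:
X[0] = -1
X[1] = -3
X[2] = 3
X[3] = -3

X = [-1, -3, 3, -3]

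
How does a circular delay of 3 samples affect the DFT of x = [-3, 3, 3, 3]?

Time shift by 3: X_shifted[k] = ω_4^(3k) · X[k]
Shifted x = [3, 3, 3, -3]

DFT(x[n-3]) = [6, -6i, 6, 6i]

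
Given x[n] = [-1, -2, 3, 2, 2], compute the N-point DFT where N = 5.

X[k] = Σ(n=0 to 4) x[n] · ω_5^(nk)
where ω_5 = e^(-2πi/5)

Computing each X[k]:
X[0] = 4
X[1] = -5.0451+3.2164i
X[2] = 0.5451+3.3022i
X[3] = 0.5451-3.3022i
X[4] = -5.0451-3.2164i

X = [4, -5.0451+3.2164i, 0.5451+3.3022i, 0.5451-3.3022i, -5.0451-3.2164i]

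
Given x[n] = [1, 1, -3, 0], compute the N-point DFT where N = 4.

X[k] = Σ(n=0 to 3) x[n] · ω_4^(nk)
where ω_4 = e^(-2πi/4)

Computing each X[k]:
X[0] = -1
X[1] = 4-1i
X[2] = -3
X[3] = 4+1i

X = [-1, 4-1i, -3, 4+1i]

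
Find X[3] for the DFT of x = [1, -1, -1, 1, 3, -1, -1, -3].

X[3] = Σ(n=0 to 7) x[n] · ω_8^(3n) where ω_8 = e^(-2πi/8)
= (1)·ω_8^0 + (-1)·ω_8^3 + (-1)·ω_8^6 + (1)·ω_8^9 + (3)·ω_8^12 + (-1)·ω_8^15 + (-1)·ω_8^18 + (-3)·ω_8^21

X[3] = 0.8284-2.8284i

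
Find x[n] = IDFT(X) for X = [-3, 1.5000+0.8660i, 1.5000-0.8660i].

x[n] = (1/3) Σ(k=0 to 2) X[k] · e^(2πikn/3)

Computing each x[n]:
x[0] = 0
x[1] = -2
x[2] = -1

x = [0, -2, -1]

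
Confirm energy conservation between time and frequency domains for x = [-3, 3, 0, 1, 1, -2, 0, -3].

Time domain:
Σ|x[n]|² = |-3|² + |3|² + |0|² + |1|² + |1|² + |-2|² + |0|² + |-3|² = 33.0000

Frequency domain:
(1/8)Σ|X[k]|² = (1/8)(|-3|² + |-3.2929-6.3640i|² + |-2-3i|² + |-4.7071-6.3640i|² + |-1|² + |-4.7071+6.3640i|² + |-2+3i|² + |-3.2929+6.3640i|²) = (1/8)·264.0000 = 33.0000

Both sides agree, confirming Parseval's theorem.

Σ|x[n]|² = (1/N)Σ|X[k]|² = 33.0000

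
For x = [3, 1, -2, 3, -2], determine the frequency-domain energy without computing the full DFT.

Parseval: Σ|x[n]|² = (1/N)Σ|X[k]|², so Σ|X[k]|² = N·Σ|x[n]|² = 5·27.0000

Σ|X[k]|² = N·Σ|x[n]|² = 5·27.0000 = 135.0000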